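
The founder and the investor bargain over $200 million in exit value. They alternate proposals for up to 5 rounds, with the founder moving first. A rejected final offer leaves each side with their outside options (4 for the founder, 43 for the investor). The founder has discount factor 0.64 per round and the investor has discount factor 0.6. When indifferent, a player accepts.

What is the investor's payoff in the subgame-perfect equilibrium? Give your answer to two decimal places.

Round 5 (the founder proposes): the investor gets 43 if talks fail, so the founder offers 43 and keeps 157.
Round 4 (the investor proposes): the founder can get 157 next round, worth 0.64 × 157 = 100.48 now; the investor offers that and keeps 99.52.
Round 3 (the founder proposes): the investor can get 99.52 next round, worth 0.6 × 99.52 = 59.712 now, so the founder offers 59.712, keeping 140.288.
Round 2 (the investor proposes): the founder can get 140.288 next round, worth 0.64 × 140.288 = 89.78432 now; the investor offers that and keeps 110.21568.
Round 1 (the founder proposes): the investor can get 110.21568 next round, worth 0.6 × 110.21568 = 66.129408 now. The founder offers 66.129408 and keeps 200 − 66.129408 = 133.870592.

66.13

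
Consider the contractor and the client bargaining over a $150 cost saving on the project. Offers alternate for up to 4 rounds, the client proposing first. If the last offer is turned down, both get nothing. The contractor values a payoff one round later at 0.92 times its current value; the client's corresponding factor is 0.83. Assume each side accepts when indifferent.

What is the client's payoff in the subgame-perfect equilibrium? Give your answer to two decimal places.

21.16

Round 4 (the contractor proposes): the client will accept anything ≥ 0, so the contractor offers 0 and keeps 150.
Round 3 (the client proposes): the contractor can get 150 next round, worth 0.92 × 150 = 138 now, so the client offers 138, keeping 12.
Round 2 (the contractor proposes): the client can get 12 next round, worth 0.83 × 12 = 9.96 now, so the contractor offers 9.96, keeping 140.04.
Round 1 (the client proposes): the contractor can get 140.04 next round, worth 0.92 × 140.04 = 128.8368 now, so the client offers 128.8368, keeping 21.1632.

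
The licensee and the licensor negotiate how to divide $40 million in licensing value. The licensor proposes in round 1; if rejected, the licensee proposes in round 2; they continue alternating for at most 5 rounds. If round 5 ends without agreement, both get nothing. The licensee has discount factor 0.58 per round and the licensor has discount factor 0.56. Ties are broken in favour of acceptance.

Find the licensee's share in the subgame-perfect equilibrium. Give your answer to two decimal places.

Solve by backward induction from round 5.
Round 5 (the licensor proposes): rejection yields 0 for the licensee; the licensor offers 0 and keeps 40.
Round 4 (the licensee proposes): the licensor can get 40 next round, worth 0.56 × 40 = 22.4 now. The licensee offers 22.4 and keeps 40 − 22.4 = 17.6.
Round 3 (the licensor proposes): the licensee can get 17.6 next round, worth 0.58 × 17.6 = 10.208 now, so the licensor offers 10.208, keeping 29.792.
Round 2 (the licensee proposes): the licensor can get 29.792 next round, worth 0.56 × 29.792 = 16.68352 now. The licensee offers 16.68352 and keeps 40 − 16.68352 = 23.31648.
Round 1 (the licensor proposes): the licensee can get 23.31648 next round, worth 0.58 × 23.31648 = 13.5235584 now. The licensor offers 13.5235584 and keeps 40 − 13.5235584 = 26.4764416.

13.52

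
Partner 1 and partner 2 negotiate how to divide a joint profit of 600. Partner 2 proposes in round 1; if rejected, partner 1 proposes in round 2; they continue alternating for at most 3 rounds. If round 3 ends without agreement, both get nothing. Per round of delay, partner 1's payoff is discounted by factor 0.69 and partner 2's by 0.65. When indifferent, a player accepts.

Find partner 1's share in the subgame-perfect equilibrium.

Round 3 (partner 2 proposes): rejection yields 0 for partner 1; partner 2 offers 0 and keeps 600.
Round 2 (partner 1 proposes): partner 2 can get 600 next round, worth 0.65 × 600 = 390 now, so partner 1 offers 390, keeping 210.
Round 1 (partner 2 proposes): partner 1 can get 210 next round, worth 0.69 × 210 = 144.9 now. Partner 2 offers 144.9 and keeps 600 − 144.9 = 455.1.

144.9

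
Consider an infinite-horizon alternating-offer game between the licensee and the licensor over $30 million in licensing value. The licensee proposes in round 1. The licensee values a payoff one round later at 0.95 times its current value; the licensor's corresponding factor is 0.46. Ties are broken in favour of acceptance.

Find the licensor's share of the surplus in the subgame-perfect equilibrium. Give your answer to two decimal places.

Let x be the licensee's share when the licensee proposes and y be the licensor's share when the licensor proposes.
The licensor accepts iff offered ≥ 0.46·y, so x = 30 − 0.46y. Symmetrically y = 30 − 0.95x.
Substituting: x = 30 − 0.46(30 − 0.95x), giving x(1 − 0.95·0.46) = 30(1 − 0.46).
So x = 30 × 0.54 / 0.563 ≈ 28.7744, and the licensor receives 30 − x ≈ 1.2256.

1.23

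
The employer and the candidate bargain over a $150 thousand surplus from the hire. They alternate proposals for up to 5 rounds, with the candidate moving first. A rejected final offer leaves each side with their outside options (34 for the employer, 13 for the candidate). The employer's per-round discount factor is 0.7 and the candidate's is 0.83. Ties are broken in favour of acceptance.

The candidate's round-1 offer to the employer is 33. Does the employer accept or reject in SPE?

Round 5 (the candidate proposes): the employer gets 34 if talks fail, so the candidate offers 34 and keeps 116.
Round 4 (the employer proposes): the candidate can get 116 next round, worth 0.83 × 116 = 96.28 now. The employer offers 96.28 and keeps 150 − 96.28 = 53.72.
Round 3 (the candidate proposes): the employer can get 53.72 next round, worth 0.7 × 53.72 = 37.604 now; the candidate offers that and keeps 112.396.
Round 2 (the employer proposes): the candidate can get 112.396 next round, worth 0.83 × 112.396 = 93.28868 now, so the employer offers 93.28868, keeping 56.71132.
So by rejecting in round 1, the employer gets 56.71132 next round, worth 0.7 × 56.71132 = 39.697924 now.
Offer 33 < 39.697924, so the employer rejects.

Reject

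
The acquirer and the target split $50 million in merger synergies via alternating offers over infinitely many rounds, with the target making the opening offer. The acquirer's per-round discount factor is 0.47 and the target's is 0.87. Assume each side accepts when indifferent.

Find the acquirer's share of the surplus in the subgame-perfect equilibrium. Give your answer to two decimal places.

5.17

Let x be the target's share when the target proposes and y be the acquirer's share when the acquirer proposes.
The acquirer accepts iff offered ≥ 0.47·y, so x = 50 − 0.47y. Symmetrically y = 50 − 0.87x.
Substituting: x = 50 − 0.47(50 − 0.87x), giving x(1 − 0.87·0.47) = 50(1 − 0.47).
So x = 50 × 0.53 / 0.5911 ≈ 44.8317, and the acquirer receives 50 − x ≈ 5.1683.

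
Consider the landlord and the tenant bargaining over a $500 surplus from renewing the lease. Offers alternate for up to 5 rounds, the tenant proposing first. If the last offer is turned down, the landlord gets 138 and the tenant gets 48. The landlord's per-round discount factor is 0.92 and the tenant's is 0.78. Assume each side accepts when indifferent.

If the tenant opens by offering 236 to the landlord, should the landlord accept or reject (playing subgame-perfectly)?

Round 5 (the tenant proposes): the landlord gets 138 if talks fail, so the tenant offers 138 and keeps 362.
Round 4 (the landlord proposes): the tenant can get 362 next round, worth 0.78 × 362 = 282.36 now; the landlord offers that and keeps 217.64.
Round 3 (the tenant proposes): the landlord can get 217.64 next round, worth 0.92 × 217.64 = 200.2288 now. The tenant offers 200.2288 and keeps 500 − 200.2288 = 299.7712.
Round 2 (the landlord proposes): the tenant can get 299.7712 next round, worth 0.78 × 299.7712 = 233.821536 now. The landlord offers 233.821536 and keeps 500 − 233.821536 = 266.178464.
So by rejecting in round 1, the landlord gets 266.178464 next round, worth 0.92 × 266.178464 = 244.88418688 now.
Offer 236 < 244.88418688, so the landlord rejects.

Reject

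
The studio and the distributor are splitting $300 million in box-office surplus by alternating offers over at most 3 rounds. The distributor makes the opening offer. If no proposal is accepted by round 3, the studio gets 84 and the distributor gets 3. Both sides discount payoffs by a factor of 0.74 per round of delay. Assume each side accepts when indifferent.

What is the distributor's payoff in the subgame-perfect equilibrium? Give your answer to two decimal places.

Round 3 (the distributor proposes): the studio gets 84 if talks fail, so the distributor offers 84 and keeps 216.
Round 2 (the studio proposes): the distributor can get 216 next round, worth 0.74 × 216 = 159.84 now; the studio offers that and keeps 140.16.
Round 1 (the distributor proposes): the studio can get 140.16 next round, worth 0.74 × 140.16 = 103.7184 now, so the distributor offers 103.7184, keeping 196.2816.

196.28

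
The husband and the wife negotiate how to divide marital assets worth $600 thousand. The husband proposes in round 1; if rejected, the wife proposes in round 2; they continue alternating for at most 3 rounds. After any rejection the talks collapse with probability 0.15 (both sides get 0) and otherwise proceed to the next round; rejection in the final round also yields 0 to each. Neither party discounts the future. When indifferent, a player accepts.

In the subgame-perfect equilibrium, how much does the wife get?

76.5

By backward induction:
Round 3 (the husband proposes): rejection yields 0 for the wife; the husband offers 0 and keeps 600.
Round 2 (the wife proposes): rejecting gives the husband an expected 0.85 × 600 = 510. The wife offers 510 and keeps 600 − 510 = 90.
Round 1 (the husband proposes): rejecting gives the wife an expected 0.85 × 90 = 76.5; the husband offers that and keeps 523.5.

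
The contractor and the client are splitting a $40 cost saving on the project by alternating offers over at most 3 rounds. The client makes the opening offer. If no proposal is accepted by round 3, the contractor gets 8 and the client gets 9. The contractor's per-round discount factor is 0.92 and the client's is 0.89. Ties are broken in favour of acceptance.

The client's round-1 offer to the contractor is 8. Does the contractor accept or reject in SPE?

Reject

Round 3 (the client proposes): the contractor gets 8 if talks fail, so the client offers 8 and keeps 32.
Round 2 (the contractor proposes): the client can get 32 next round, worth 0.89 × 32 = 28.48 now, so the contractor offers 28.48, keeping 11.52.
So by rejecting in round 1, the contractor gets 11.52 next round, worth 0.92 × 11.52 = 10.5984 now.
Offer 8 < 10.5984, so the contractor rejects.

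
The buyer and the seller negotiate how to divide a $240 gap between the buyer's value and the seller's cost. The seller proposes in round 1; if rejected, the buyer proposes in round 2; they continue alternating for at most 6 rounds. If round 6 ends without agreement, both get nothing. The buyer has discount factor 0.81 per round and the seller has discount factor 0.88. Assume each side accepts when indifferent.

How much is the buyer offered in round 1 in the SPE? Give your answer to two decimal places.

Round 6 (the buyer proposes): the seller will accept anything ≥ 0, so the buyer offers 0 and keeps 240.
Round 5 (the seller proposes): the buyer can get 240 next round, worth 0.81 × 240 = 194.4 now. The seller offers 194.4 and keeps 240 − 194.4 = 45.6.
Round 4 (the buyer proposes): the seller can get 45.6 next round, worth 0.88 × 45.6 = 40.128 now, so the buyer offers 40.128, keeping 199.872.
Round 3 (the seller proposes): the buyer can get 199.872 next round, worth 0.81 × 199.872 = 161.89632 now. The seller offers 161.89632 and keeps 240 − 161.89632 = 78.10368.
Round 2 (the buyer proposes): the seller can get 78.10368 next round, worth 0.88 × 78.10368 = 68.7312384 now. The buyer offers 68.7312384 and keeps 240 − 68.7312384 = 171.2687616.
Round 1 (the seller proposes): the buyer can get 171.2687616 next round, worth 0.81 × 171.2687616 = 138.727696896 now; the seller offers that and keeps 101.272303104.

138.73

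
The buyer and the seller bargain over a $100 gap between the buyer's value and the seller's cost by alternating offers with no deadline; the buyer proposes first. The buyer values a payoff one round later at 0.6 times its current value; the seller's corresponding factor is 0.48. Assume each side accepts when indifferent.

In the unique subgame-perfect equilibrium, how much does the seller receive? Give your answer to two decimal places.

In a stationary SPE each proposer offers the other exactly their discounted continuation value.
If the buyer keeps x when proposing and the seller keeps y when proposing, then x = 100 − 0.48y and y = 100 − 0.6x.
Solving: x = 100(1 − 0.48) / (1 − 0.6·0.48) = 52 / 0.712 ≈ 73.0337.
The seller gets 100 − 73.0337 ≈ 26.9663.

26.97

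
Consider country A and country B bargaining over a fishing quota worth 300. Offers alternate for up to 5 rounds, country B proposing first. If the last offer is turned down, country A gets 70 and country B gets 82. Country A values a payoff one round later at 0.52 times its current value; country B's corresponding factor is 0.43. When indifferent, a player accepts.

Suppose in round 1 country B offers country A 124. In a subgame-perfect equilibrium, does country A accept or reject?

Accept

Round 5 (country B proposes): country A gets 70 if talks fail, so country B offers 70 and keeps 230.
Round 4 (country A proposes): country B can get 230 next round, worth 0.43 × 230 = 98.9 now, so country A offers 98.9, keeping 201.1.
Round 3 (country B proposes): country A can get 201.1 next round, worth 0.52 × 201.1 = 104.572 now; country B offers that and keeps 195.428.
Round 2 (country A proposes): country B can get 195.428 next round, worth 0.43 × 195.428 = 84.03404 now; country A offers that and keeps 215.96596.
So by rejecting in round 1, country A gets 215.96596 next round, worth 0.52 × 215.96596 = 112.3022992 now.
Offer 124 ≥ 112.3022992, so country A accepts.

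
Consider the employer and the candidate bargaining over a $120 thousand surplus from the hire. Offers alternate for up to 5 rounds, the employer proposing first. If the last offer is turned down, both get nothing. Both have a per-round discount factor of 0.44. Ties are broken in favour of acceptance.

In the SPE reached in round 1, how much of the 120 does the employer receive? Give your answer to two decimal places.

Round 5 (the employer proposes): rejection yields 0 for the candidate; the employer offers 0 and keeps 120.
Round 4 (the candidate proposes): the employer can get 120 next round, worth 0.44 × 120 = 52.8 now. The candidate offers 52.8 and keeps 120 − 52.8 = 67.2.
Round 3 (the employer proposes): the candidate can get 67.2 next round, worth 0.44 × 67.2 = 29.568 now. The employer offers 29.568 and keeps 120 − 29.568 = 90.432.
Round 2 (the candidate proposes): the employer can get 90.432 next round, worth 0.44 × 90.432 = 39.79008 now. The candidate offers 39.79008 and keeps 120 − 39.79008 = 80.20992.
Round 1 (the employer proposes): the candidate can get 80.20992 next round, worth 0.44 × 80.20992 = 35.2923648 now; the employer offers that and keeps 84.7076352.

84.71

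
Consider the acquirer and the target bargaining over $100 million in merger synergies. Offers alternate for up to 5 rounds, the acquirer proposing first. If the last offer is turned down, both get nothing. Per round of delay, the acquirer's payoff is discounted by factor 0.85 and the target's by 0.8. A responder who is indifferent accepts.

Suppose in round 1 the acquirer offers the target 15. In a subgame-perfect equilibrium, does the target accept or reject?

Work out the target's continuation value if the offer is rejected.
Round 5 (the acquirer proposes): rejection yields 0 for the target; the acquirer offers 0 and keeps 100.
Round 4 (the target proposes): the acquirer can get 100 next round, worth 0.85 × 100 = 85 now, so the target offers 85, keeping 15.
Round 3 (the acquirer proposes): the target can get 15 next round, worth 0.8 × 15 = 12 now. The acquirer offers 12 and keeps 100 − 12 = 88.
Round 2 (the target proposes): the acquirer can get 88 next round, worth 0.85 × 88 = 74.8 now; the target offers that and keeps 25.2.
So by rejecting in round 1, the target gets 25.2 next round, worth 0.8 × 25.2 = 20.16 now.
Offer 15 < 20.16, so the target rejects.

Reject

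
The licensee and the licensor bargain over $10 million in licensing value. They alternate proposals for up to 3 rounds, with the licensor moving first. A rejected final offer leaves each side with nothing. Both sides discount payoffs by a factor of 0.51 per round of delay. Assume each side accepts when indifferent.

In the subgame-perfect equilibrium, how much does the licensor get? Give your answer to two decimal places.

7.50

Round 3 (the licensor proposes): the licensee will accept anything ≥ 0, so the licensor offers 0 and keeps 10.
Round 2 (the licensee proposes): the licensor can get 10 next round, worth 0.51 × 10 = 5.1 now. The licensee offers 5.1 and keeps 10 − 5.1 = 4.9.
Round 1 (the licensor proposes): the licensee can get 4.9 next round, worth 0.51 × 4.9 = 2.499 now; the licensor offers that and keeps 7.501.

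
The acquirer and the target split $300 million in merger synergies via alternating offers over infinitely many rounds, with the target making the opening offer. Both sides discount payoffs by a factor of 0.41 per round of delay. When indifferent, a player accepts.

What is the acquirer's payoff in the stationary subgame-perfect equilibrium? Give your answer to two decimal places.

87.23

Let x be the target's share when the target proposes and y be the acquirer's share when the acquirer proposes.
The acquirer accepts iff offered ≥ 0.41·y, so x = 300 − 0.41y. Symmetrically y = 300 − 0.41x.
Substituting: x = 300 − 0.41(300 − 0.41x), giving x(1 − 0.41·0.41) = 300(1 − 0.41).
So x = 300 × 0.59 / 0.8319 ≈ 212.7660, and the acquirer receives 300 − x ≈ 87.2340.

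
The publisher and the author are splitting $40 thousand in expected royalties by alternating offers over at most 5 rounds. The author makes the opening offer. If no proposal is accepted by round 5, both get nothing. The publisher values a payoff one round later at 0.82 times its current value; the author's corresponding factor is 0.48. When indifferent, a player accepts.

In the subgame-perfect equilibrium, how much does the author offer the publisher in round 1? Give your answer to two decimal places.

Round 5 (the author proposes): rejection yields 0 for the publisher; the author offers 0 and keeps 40.
Round 4 (the publisher proposes): the author can get 40 next round, worth 0.48 × 40 = 19.2 now, so the publisher offers 19.2, keeping 20.8.
Round 3 (the author proposes): the publisher can get 20.8 next round, worth 0.82 × 20.8 = 17.056 now, so the author offers 17.056, keeping 22.944.
Round 2 (the publisher proposes): the author can get 22.944 next round, worth 0.48 × 22.944 = 11.01312 now; the publisher offers that and keeps 28.98688.
Round 1 (the author proposes): the publisher can get 28.98688 next round, worth 0.82 × 28.98688 = 23.7692416 now; the author offers that and keeps 16.2307584.

23.77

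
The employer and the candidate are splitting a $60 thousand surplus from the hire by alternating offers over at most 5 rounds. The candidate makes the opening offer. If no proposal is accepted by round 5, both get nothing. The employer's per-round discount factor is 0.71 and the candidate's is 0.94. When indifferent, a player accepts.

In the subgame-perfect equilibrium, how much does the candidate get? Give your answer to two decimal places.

55.74

Work backward from the last round.
Round 5 (the candidate proposes): the employer will accept anything ≥ 0, so the candidate offers 0 and keeps 60.
Round 4 (the employer proposes): the candidate can get 60 next round, worth 0.94 × 60 = 56.4 now. The employer offers 56.4 and keeps 60 − 56.4 = 3.6.
Round 3 (the candidate proposes): the employer can get 3.6 next round, worth 0.71 × 3.6 = 2.556 now, so the candidate offers 2.556, keeping 57.444.
Round 2 (the employer proposes): the candidate can get 57.444 next round, worth 0.94 × 57.444 = 53.99736 now. The employer offers 53.99736 and keeps 60 − 53.99736 = 6.00264.
Round 1 (the candidate proposes): the employer can get 6.00264 next round, worth 0.71 × 6.00264 = 4.2618744 now, so the candidate offers 4.2618744, keeping 55.7381256.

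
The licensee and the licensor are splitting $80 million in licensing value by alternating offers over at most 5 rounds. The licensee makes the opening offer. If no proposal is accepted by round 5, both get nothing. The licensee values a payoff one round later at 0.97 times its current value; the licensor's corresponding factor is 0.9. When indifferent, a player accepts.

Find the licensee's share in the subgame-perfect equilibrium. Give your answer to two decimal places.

Round 5 (the licensee proposes): the licensor will accept anything ≥ 0, so the licensee offers 0 and keeps 80.
Round 4 (the licensor proposes): the licensee can get 80 next round, worth 0.97 × 80 = 77.6 now, so the licensor offers 77.6, keeping 2.4.
Round 3 (the licensee proposes): the licensor can get 2.4 next round, worth 0.9 × 2.4 = 2.16 now, so the licensee offers 2.16, keeping 77.84.
Round 2 (the licensor proposes): the licensee can get 77.84 next round, worth 0.97 × 77.84 = 75.5048 now; the licensor offers that and keeps 4.4952.
Round 1 (the licensee proposes): the licensor can get 4.4952 next round, worth 0.9 × 4.4952 = 4.04568 now, so the licensee offers 4.04568, keeping 75.95432.

75.95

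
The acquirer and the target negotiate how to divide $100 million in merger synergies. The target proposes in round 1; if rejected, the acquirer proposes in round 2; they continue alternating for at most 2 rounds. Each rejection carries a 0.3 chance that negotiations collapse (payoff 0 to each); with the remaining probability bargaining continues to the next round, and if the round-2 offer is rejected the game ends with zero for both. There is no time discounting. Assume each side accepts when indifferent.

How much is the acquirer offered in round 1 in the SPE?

By backward induction:
Round 2 (the acquirer proposes): rejection yields 0 for the target; the acquirer offers 0 and keeps 100.
Round 1 (the target proposes): rejecting gives the acquirer an expected 0.7 × 100 = 70. The target offers 70 and keeps 100 − 70 = 30.

70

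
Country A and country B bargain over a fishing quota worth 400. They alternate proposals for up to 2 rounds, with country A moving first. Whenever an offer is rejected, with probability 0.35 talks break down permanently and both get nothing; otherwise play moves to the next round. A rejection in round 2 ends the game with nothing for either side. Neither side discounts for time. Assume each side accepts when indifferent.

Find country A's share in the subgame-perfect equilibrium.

140

By backward induction:
Round 2 (country B proposes): country A will accept anything ≥ 0, so country B offers 0 and keeps 400.
Round 1 (country A proposes): rejecting gives country B an expected 0.65 × 400 = 260, so country A offers 260, keeping 140.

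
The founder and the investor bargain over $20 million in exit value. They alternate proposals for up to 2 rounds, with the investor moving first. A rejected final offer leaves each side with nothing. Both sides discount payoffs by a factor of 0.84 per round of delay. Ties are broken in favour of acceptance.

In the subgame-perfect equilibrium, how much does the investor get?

3.2

Round 2 (the founder proposes): rejection yields 0 for the investor; the founder offers 0 and keeps 20.
Round 1 (the investor proposes): the founder can get 20 next round, worth 0.84 × 20 = 16.8 now; the investor offers that and keeps 3.2.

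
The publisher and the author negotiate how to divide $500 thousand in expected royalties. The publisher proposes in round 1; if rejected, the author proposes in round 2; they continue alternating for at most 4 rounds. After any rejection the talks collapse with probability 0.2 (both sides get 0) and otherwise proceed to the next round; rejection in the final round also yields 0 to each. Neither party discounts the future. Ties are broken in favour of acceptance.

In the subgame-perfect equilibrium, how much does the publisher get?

164

By backward induction:
Round 4 (the author proposes): the publisher will accept anything ≥ 0, so the author offers 0 and keeps 500.
Round 3 (the publisher proposes): rejecting gives the author an expected 0.8 × 500 = 400. The publisher offers 400 and keeps 500 − 400 = 100.
Round 2 (the author proposes): rejecting gives the publisher an expected 0.8 × 100 = 80; the author offers that and keeps 420.
Round 1 (the publisher proposes): rejecting gives the author an expected 0.8 × 420 = 336, so the publisher offers 336, keeping 164.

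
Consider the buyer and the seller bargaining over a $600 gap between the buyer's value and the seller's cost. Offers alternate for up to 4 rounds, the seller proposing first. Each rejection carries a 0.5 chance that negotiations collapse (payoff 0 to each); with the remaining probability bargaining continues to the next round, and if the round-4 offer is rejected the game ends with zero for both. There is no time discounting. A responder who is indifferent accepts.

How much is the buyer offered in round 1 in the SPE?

225

Round 4 (the buyer proposes): the seller will accept anything ≥ 0, so the buyer offers 0 and keeps 600.
Round 3 (the seller proposes): rejecting gives the buyer an expected 0.5 × 600 = 300. The seller offers 300 and keeps 600 − 300 = 300.
Round 2 (the buyer proposes): rejecting gives the seller an expected 0.5 × 300 = 150. The buyer offers 150 and keeps 600 − 150 = 450.
Round 1 (the seller proposes): rejecting gives the buyer an expected 0.5 × 450 = 225, so the seller offers 225, keeping 375.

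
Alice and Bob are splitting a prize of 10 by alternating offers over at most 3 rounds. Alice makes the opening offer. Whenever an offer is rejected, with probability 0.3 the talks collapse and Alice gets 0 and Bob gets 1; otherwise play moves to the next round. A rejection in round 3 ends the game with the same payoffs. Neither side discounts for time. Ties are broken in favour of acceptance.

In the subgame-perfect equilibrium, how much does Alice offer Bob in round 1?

Round 3 (Alice proposes): Bob gets 1 if talks fail, so Alice offers 1 and keeps 9.
Round 2 (Bob proposes): rejecting gives Alice an expected 0.7 × 9 = 6.3; Bob offers that and keeps 3.7.
Round 1 (Alice proposes): rejecting gives Bob an expected 0.7 × 3.7 + 0.3 × 1 = 2.89. Alice offers 2.89 and keeps 10 − 2.89 = 7.11.

2.89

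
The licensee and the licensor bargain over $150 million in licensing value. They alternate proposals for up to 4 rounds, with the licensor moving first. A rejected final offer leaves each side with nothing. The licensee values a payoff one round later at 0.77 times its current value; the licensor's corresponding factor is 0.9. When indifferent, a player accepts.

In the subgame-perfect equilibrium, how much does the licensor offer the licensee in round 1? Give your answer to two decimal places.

Round 4 (the licensee proposes): the licensor will accept anything ≥ 0, so the licensee offers 0 and keeps 150.
Round 3 (the licensor proposes): the licensee can get 150 next round, worth 0.77 × 150 = 115.5 now, so the licensor offers 115.5, keeping 34.5.
Round 2 (the licensee proposes): the licensor can get 34.5 next round, worth 0.9 × 34.5 = 31.05 now; the licensee offers that and keeps 118.95.
Round 1 (the licensor proposes): the licensee can get 118.95 next round, worth 0.77 × 118.95 = 91.5915 now. The licensor offers 91.5915 and keeps 150 − 91.5915 = 58.4085.

91.59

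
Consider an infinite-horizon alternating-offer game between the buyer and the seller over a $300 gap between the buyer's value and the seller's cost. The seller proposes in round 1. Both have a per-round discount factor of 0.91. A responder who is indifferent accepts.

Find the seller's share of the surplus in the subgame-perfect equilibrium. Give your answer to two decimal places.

157.07

Let x be the seller's share when the seller proposes and y be the buyer's share when the buyer proposes.
The buyer accepts iff offered ≥ 0.91·y, so x = 300 − 0.91y. Symmetrically y = 300 − 0.91x.
Substituting: x = 300 − 0.91(300 − 0.91x), giving x(1 − 0.91·0.91) = 300(1 − 0.91).
So x = 300 × 0.09 / 0.1719 ≈ 157.0681, and the buyer receives 300 − x ≈ 142.9319.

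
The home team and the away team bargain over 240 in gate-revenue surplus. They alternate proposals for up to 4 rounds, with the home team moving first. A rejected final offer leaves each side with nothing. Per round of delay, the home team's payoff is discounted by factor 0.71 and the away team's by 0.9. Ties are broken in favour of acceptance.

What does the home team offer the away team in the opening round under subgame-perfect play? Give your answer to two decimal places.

200.66

Round 4 (the away team proposes): the home team will accept anything ≥ 0, so the away team offers 0 and keeps 240.
Round 3 (the home team proposes): the away team can get 240 next round, worth 0.9 × 240 = 216 now. The home team offers 216 and keeps 240 − 216 = 24.
Round 2 (the away team proposes): the home team can get 24 next round, worth 0.71 × 24 = 17.04 now; the away team offers that and keeps 222.96.
Round 1 (the home team proposes): the away team can get 222.96 next round, worth 0.9 × 222.96 = 200.664 now. The home team offers 200.664 and keeps 240 − 200.664 = 39.336.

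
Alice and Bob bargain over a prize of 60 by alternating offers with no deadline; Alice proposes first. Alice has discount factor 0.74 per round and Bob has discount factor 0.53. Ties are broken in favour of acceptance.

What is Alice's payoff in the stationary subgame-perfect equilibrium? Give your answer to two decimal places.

Let x be Alice's share when Alice proposes and y be Bob's share when Bob proposes.
Bob accepts iff offered ≥ 0.53·y, so x = 60 − 0.53y. Symmetrically y = 60 − 0.74x.
Substituting: x = 60 − 0.53(60 − 0.74x), giving x(1 − 0.74·0.53) = 60(1 − 0.53).
So x = 60 × 0.47 / 0.6078 ≈ 46.3968, and Bob receives 60 − x ≈ 13.6032.

46.40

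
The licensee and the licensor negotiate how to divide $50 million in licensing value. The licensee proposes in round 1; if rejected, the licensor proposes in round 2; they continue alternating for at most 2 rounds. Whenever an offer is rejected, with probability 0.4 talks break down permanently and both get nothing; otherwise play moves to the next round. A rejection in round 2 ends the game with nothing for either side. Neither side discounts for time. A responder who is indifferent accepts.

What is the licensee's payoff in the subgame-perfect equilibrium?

Round 2 (the licensor proposes): the licensee will accept anything ≥ 0, so the licensor offers 0 and keeps 50.
Round 1 (the licensee proposes): rejecting gives the licensor an expected 0.6 × 50 = 30, so the licensee offers 30, keeping 20.

20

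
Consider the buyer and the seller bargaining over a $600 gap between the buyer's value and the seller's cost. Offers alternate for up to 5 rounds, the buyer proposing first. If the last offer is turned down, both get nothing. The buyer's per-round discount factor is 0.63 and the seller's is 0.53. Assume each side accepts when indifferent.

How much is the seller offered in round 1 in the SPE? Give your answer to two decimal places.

Round 5 (the buyer proposes): the seller will accept anything ≥ 0, so the buyer offers 0 and keeps 600.
Round 4 (the seller proposes): the buyer can get 600 next round, worth 0.63 × 600 = 378 now; the seller offers that and keeps 222.
Round 3 (the buyer proposes): the seller can get 222 next round, worth 0.53 × 222 = 117.66 now. The buyer offers 117.66 and keeps 600 − 117.66 = 482.34.
Round 2 (the seller proposes): the buyer can get 482.34 next round, worth 0.63 × 482.34 = 303.8742 now; the seller offers that and keeps 296.1258.
Round 1 (the buyer proposes): the seller can get 296.1258 next round, worth 0.53 × 296.1258 = 156.946674 now. The buyer offers 156.946674 and keeps 600 − 156.946674 = 443.053326.

156.95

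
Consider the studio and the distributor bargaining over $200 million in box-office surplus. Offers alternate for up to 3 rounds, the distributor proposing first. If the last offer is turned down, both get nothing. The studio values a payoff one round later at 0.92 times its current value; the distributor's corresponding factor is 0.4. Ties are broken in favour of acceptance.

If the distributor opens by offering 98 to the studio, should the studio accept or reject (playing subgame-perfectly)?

Reject

Work out the studio's continuation value if the offer is rejected.
Round 3 (the distributor proposes): the studio will accept anything ≥ 0, so the distributor offers 0 and keeps 200.
Round 2 (the studio proposes): the distributor can get 200 next round, worth 0.4 × 200 = 80 now, so the studio offers 80, keeping 120.
So by rejecting in round 1, the studio gets 120 next round, worth 0.92 × 120 = 110.4 now.
Offer 98 < 110.4, so the studio rejects.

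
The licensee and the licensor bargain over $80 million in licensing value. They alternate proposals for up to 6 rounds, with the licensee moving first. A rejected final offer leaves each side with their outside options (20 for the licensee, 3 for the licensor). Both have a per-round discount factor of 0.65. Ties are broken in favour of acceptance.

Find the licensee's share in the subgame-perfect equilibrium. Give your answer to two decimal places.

47.15

By backward induction:
Round 6 (the licensor proposes): the licensee gets 20 if talks fail, so the licensor offers 20 and keeps 60.
Round 5 (the licensee proposes): the licensor can get 60 next round, worth 0.65 × 60 = 39 now; the licensee offers that and keeps 41.
Round 4 (the licensor proposes): the licensee can get 41 next round, worth 0.65 × 41 = 26.65 now. The licensor offers 26.65 and keeps 80 − 26.65 = 53.35.
Round 3 (the licensee proposes): the licensor can get 53.35 next round, worth 0.65 × 53.35 = 34.6775 now, so the licensee offers 34.6775, keeping 45.3225.
Round 2 (the licensor proposes): the licensee can get 45.3225 next round, worth 0.65 × 45.3225 = 29.459625 now, so the licensor offers 29.459625, keeping 50.540375.
Round 1 (the licensee proposes): the licensor can get 50.540375 next round, worth 0.65 × 50.540375 = 32.85124375 now; the licensee offers that and keeps 47.14875625.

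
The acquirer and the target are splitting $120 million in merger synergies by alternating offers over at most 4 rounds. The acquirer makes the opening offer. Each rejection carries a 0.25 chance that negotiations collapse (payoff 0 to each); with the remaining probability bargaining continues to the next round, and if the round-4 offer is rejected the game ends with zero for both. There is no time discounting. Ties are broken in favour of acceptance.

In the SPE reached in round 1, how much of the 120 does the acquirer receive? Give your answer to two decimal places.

46.88

By backward induction:
Round 4 (the target proposes): the acquirer will accept anything ≥ 0, so the target offers 0 and keeps 120.
Round 3 (the acquirer proposes): rejecting gives the target an expected 0.75 × 120 = 90; the acquirer offers that and keeps 30.
Round 2 (the target proposes): rejecting gives the acquirer an expected 0.75 × 30 = 22.5; the target offers that and keeps 97.5.
Round 1 (the acquirer proposes): rejecting gives the target an expected 0.75 × 97.5 = 73.125; the acquirer offers that and keeps 46.875.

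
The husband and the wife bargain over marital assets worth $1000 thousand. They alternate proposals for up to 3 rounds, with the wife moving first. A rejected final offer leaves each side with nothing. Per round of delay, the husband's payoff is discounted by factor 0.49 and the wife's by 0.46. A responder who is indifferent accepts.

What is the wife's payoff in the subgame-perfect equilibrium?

735.4

Round 3 (the wife proposes): the husband will accept anything ≥ 0, so the wife offers 0 and keeps 1000.
Round 2 (the husband proposes): the wife can get 1000 next round, worth 0.46 × 1000 = 460 now. The husband offers 460 and keeps 1000 − 460 = 540.
Round 1 (the wife proposes): the husband can get 540 next round, worth 0.49 × 540 = 264.6 now; the wife offers that and keeps 735.4.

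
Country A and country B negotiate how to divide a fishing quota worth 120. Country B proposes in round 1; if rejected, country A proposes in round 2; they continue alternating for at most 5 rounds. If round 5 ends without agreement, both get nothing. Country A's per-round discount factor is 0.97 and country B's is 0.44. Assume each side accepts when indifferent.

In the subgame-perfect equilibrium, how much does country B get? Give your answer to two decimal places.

27.00

Round 5 (country B proposes): country A will accept anything ≥ 0, so country B offers 0 and keeps 120.
Round 4 (country A proposes): country B can get 120 next round, worth 0.44 × 120 = 52.8 now. Country A offers 52.8 and keeps 120 − 52.8 = 67.2.
Round 3 (country B proposes): country A can get 67.2 next round, worth 0.97 × 67.2 = 65.184 now. Country B offers 65.184 and keeps 120 − 65.184 = 54.816.
Round 2 (country A proposes): country B can get 54.816 next round, worth 0.44 × 54.816 = 24.11904 now, so country A offers 24.11904, keeping 95.88096.
Round 1 (country B proposes): country A can get 95.88096 next round, worth 0.97 × 95.88096 = 93.0045312 now, so country B offers 93.0045312, keeping 26.9954688.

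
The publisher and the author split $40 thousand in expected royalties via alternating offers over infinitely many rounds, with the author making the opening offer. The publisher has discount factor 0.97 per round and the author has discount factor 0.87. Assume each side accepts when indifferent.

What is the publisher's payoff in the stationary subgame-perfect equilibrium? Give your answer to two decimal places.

In a stationary SPE each proposer offers the other exactly their discounted continuation value.
If the author keeps x when proposing and the publisher keeps y when proposing, then x = 40 − 0.97y and y = 40 − 0.87x.
Solving: x = 40(1 − 0.97) / (1 − 0.87·0.97) = 1.2 / 0.1561 ≈ 7.6874.
The publisher gets 40 − 7.6874 ≈ 32.3126.

32.31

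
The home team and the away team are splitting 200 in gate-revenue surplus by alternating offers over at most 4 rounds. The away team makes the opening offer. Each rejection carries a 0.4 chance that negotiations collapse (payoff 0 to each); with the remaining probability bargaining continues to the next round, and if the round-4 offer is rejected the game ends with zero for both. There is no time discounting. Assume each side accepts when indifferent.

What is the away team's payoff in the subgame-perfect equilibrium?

108.8

By backward induction:
Round 4 (the home team proposes): the away team will accept anything ≥ 0, so the home team offers 0 and keeps 200.
Round 3 (the away team proposes): rejecting gives the home team an expected 0.6 × 200 = 120. The away team offers 120 and keeps 200 − 120 = 80.
Round 2 (the home team proposes): rejecting gives the away team an expected 0.6 × 80 = 48, so the home team offers 48, keeping 152.
Round 1 (the away team proposes): rejecting gives the home team an expected 0.6 × 152 = 91.2, so the away team offers 91.2, keeping 108.8.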